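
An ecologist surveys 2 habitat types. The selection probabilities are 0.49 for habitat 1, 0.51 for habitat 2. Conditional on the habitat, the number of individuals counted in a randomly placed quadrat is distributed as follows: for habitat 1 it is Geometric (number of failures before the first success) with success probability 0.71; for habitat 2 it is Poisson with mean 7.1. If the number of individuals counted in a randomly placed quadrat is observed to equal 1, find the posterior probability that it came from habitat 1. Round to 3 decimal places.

0.971

Likelihoods P(X=1 | ·): 1: 0.2059; 2: 0.00585824.
Posterior ∝ prior × likelihood. Numerator for 1: 0.49·0.2059 = 0.100891.
Normalizing constant: 0.49·0.2059 + 0.51·0.00585824 = 0.103879.
P(1 | observation) = 0.100891 / 0.103879 = 0.971239.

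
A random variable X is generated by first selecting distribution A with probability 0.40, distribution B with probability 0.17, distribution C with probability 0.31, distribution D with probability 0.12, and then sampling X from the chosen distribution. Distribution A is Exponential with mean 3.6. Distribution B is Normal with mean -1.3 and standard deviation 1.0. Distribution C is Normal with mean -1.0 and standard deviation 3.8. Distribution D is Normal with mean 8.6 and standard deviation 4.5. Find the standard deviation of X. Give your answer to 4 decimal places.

4.8114

Per component, A: μ=3.6, E[X²]=25.92; B: μ=-1.3, E[X²]=2.69; C: μ=-1, E[X²]=15.44; D: μ=8.6, E[X²]=94.21.
E[X] = 0.4·3.6 + 0.17·-1.3 + 0.31·-1 + 0.12·8.6 = 1.941.
E[X²] = 0.4·25.92 + 0.17·2.69 + 0.31·15.44 + 0.12·94.21 = 26.9169.
Var(X) = E[X²] − (E[X])² = 26.9169 − 3.76748 = 23.1494.
SD(X) = √23.1494 = 4.81138.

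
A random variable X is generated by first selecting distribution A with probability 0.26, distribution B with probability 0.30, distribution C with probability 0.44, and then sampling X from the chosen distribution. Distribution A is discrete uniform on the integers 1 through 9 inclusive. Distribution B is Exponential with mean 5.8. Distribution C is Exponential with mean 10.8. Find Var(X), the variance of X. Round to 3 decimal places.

Per component, A: μ=5, E[X²]=31.6667; B: μ=5.8, E[X²]=67.28; C: μ=10.8, E[X²]=233.28.
E[X] = 0.26·5 + 0.3·5.8 + 0.44·10.8 = 7.792.
E[X²] = 0.26·31.6667 + 0.3·67.28 + 0.44·233.28 = 131.061.
Var(X) = E[X²] − (E[X])² = 131.061 − 60.7153 = 70.3453.

70.345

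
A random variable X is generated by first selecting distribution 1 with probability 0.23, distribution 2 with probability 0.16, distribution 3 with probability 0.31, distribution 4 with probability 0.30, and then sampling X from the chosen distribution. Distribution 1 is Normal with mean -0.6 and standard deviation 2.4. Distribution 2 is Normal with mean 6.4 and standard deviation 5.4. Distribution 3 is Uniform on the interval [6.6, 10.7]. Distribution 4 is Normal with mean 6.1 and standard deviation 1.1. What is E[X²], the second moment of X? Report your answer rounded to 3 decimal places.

47.782

For each component E[X²] = Var + (mean)², giving 1: 6.12; 2: 70.12; 3: 76.2233; 4: 38.42.
Overall E[X²] = 0.23·6.12 + 0.16·70.12 + 0.31·76.2233 + 0.3·38.42 = 47.782.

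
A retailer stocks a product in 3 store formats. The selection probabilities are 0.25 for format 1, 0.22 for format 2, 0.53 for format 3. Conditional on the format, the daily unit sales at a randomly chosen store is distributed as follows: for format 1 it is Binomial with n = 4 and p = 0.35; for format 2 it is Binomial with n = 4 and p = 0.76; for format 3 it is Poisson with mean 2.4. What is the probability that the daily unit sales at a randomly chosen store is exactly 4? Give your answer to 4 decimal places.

Conditional on each format, P(X = 4): 1: 0.0150062; 2: 0.333622; 3: 0.125408.
By total probability, P(X = 4) = 0.25·0.0150062 + 0.22·0.333622 + 0.53·0.125408 = 0.143615.

0.1436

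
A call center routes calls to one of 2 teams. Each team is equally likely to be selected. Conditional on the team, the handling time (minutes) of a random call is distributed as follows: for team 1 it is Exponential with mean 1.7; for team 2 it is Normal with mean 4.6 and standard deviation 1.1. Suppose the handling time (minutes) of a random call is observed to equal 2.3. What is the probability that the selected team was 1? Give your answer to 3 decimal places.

0.789

Likelihoods f(2.3 | ·): 1: 0.152046; 2: 0.0407541.
Posterior ∝ prior × likelihood. Numerator for 1: 0.5·0.152046 = 0.0760232.
Normalizing constant: 0.5·0.152046 + 0.5·0.0407541 = 0.0964003.
P(1 | observation) = 0.0760232 / 0.0964003 = 0.78862.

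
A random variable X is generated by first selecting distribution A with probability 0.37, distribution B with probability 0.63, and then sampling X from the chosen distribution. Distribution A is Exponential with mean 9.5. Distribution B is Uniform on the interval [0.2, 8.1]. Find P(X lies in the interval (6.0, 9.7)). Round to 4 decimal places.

Conditional on each component, P(6.0 < X < 9.7): A: 0.171536; B: 0.265823.
By total probability, P(6.0 < X < 9.7) = 0.37·0.171536 + 0.63·0.265823 = 0.230937.

0.2309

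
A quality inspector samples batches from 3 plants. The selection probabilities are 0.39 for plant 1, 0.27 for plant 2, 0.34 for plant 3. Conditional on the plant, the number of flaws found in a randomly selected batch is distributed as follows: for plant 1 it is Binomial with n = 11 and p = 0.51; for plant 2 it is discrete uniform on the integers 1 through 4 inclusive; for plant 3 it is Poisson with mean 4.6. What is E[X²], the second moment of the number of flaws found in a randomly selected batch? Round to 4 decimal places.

24.1296

For each component E[X²] = Var + (mean)², giving 1: 34.221; 2: 7.5; 3: 25.76.
Overall E[X²] = 0.39·34.221 + 0.27·7.5 + 0.34·25.76 = 24.1296.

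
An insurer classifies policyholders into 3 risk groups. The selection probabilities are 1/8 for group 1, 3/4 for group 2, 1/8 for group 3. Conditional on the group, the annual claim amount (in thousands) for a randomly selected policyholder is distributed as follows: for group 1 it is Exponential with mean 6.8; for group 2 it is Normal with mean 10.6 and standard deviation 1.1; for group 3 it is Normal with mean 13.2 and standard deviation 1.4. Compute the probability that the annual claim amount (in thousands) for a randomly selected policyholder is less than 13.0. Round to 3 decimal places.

Conditional on each group, P(X < 13.0): 1: 0.852181; 2: 0.985439; 3: 0.443202.
By total probability, P(X < 13.0) = 0.125·0.852181 + 0.75·0.985439 + 0.125·0.443202 = 0.901002.

0.901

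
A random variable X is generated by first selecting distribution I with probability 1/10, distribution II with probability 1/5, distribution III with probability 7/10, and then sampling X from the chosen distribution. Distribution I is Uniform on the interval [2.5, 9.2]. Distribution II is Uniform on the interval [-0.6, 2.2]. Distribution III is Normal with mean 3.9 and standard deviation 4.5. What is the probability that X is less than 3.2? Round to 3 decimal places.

0.517

Conditional on each component, P(X < 3.2): I: 0.104478; II: 1; III: 0.438192.
By total probability, P(X < 3.2) = 0.1·0.104478 + 0.2·1 + 0.7·0.438192 = 0.517182.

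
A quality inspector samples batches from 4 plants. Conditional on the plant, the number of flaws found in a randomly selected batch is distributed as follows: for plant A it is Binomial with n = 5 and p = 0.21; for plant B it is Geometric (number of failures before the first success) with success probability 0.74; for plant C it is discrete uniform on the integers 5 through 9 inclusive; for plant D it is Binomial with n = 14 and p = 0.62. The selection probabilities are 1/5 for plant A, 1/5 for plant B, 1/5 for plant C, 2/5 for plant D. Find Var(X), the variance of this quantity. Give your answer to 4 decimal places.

15.6165

Per component, A: μ=1.05, E[X²]=1.932; B: μ=0.351351, E[X²]=0.598247; C: μ=7, E[X²]=51; D: μ=8.68, E[X²]=78.6408.
E[X] = 0.2·1.05 + 0.2·0.351351 + 0.2·7 + 0.4·8.68 = 5.15227.
E[X²] = 0.2·1.932 + 0.2·0.598247 + 0.2·51 + 0.4·78.6408 = 42.1624.
Var(X) = E[X²] − (E[X])² = 42.1624 − 26.5459 = 15.6165.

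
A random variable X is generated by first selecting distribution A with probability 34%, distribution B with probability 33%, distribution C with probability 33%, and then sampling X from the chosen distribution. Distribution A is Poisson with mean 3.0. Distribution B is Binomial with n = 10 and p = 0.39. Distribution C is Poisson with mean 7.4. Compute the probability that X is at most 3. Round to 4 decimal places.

Conditional on each component, P(X ≤ 3): A: 0.647232; B: 0.407664; C: 0.063153.
By total probability, P(X ≤ 3) = 0.34·0.647232 + 0.33·0.407664 + 0.33·0.063153 = 0.375428.

0.3754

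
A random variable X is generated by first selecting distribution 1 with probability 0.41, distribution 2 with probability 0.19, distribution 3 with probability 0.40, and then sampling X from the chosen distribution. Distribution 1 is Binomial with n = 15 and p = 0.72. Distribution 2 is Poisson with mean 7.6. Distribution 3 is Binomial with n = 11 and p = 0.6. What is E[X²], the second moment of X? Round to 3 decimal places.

79.961

For each component E[X²] = Var + (mean)², giving 1: 119.664; 2: 65.36; 3: 46.2.
Overall E[X²] = 0.41·119.664 + 0.19·65.36 + 0.4·46.2 = 79.9606.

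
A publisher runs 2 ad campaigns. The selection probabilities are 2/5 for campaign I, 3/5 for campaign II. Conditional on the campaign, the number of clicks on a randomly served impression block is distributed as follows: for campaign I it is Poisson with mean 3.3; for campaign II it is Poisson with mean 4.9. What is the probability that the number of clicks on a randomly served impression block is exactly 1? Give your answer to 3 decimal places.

Conditional on each campaign, P(X = 1): I: 0.121714; II: 0.0364883.
By total probability, P(X = 1) = 0.4·0.121714 + 0.6·0.0364883 = 0.0705787.

0.071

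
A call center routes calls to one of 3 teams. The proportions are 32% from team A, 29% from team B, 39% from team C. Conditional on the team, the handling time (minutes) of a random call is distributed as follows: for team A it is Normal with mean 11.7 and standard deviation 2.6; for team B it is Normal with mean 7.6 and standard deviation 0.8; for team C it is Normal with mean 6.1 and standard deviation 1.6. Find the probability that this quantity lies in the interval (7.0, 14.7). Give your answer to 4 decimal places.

Conditional on each team, P(7.0 < X < 14.7): A: 0.840391; B: 0.773373; C: 0.286888.
By total probability, P(7.0 < X < 14.7) = 0.32·0.840391 + 0.29·0.773373 + 0.39·0.286888 = 0.605089.

0.6051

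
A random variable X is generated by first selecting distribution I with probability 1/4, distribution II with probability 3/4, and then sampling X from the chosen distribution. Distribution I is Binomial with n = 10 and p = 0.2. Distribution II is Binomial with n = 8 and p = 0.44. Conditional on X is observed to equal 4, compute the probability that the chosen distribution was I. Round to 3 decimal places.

Likelihoods P(X=4 | ·): I: 0.0880804; II: 0.258024.
Posterior ∝ prior × likelihood. Numerator for I: 0.25·0.0880804 = 0.0220201.
Normalizing constant: 0.25·0.0880804 + 0.75·0.258024 = 0.215538.
P(I | observation) = 0.0220201 / 0.215538 = 0.102163.

0.102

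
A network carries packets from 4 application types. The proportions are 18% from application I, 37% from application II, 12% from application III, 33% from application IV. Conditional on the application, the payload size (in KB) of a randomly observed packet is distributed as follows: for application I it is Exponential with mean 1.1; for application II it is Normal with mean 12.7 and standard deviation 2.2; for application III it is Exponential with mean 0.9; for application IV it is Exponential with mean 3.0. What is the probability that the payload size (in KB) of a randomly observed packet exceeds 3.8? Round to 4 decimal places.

Conditional on each application, P(X > 3.8): I: 0.0316017; II: 0.999974; III: 0.014666; IV: 0.281769.
By total probability, P(X > 3.8) = 0.18·0.0316017 + 0.37·0.999974 + 0.12·0.014666 + 0.33·0.281769 = 0.470422.

0.4704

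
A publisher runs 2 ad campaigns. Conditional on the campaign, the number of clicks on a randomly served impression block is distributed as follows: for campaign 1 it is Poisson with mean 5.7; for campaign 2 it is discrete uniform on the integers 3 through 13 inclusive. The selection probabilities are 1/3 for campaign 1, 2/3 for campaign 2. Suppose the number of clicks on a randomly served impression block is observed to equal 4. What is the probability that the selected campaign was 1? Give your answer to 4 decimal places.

0.4473

Likelihoods P(X=4 | ·): 1: 0.147167; 2: 0.0909091.
Posterior ∝ prior × likelihood. Numerator for 1: 0.333333·0.147167 = 0.0490556.
Normalizing constant: 0.333333·0.147167 + 0.666667·0.0909091 = 0.109662.
P(1 | observation) = 0.0490556 / 0.109662 = 0.447336.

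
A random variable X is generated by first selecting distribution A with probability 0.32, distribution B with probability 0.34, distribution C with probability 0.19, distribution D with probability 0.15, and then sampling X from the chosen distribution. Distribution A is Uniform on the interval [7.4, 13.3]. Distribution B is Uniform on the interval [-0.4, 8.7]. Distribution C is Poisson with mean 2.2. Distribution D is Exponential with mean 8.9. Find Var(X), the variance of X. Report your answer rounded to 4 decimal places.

26.5714

Per component, A: μ=10.35, E[X²]=110.023; B: μ=4.15, E[X²]=24.1233; C: μ=2.2, E[X²]=7.04; D: μ=8.9, E[X²]=158.42.
E[X] = 0.32·10.35 + 0.34·4.15 + 0.19·2.2 + 0.15·8.9 = 6.476.
E[X²] = 0.32·110.023 + 0.34·24.1233 + 0.19·7.04 + 0.15·158.42 = 68.51.
Var(X) = E[X²] − (E[X])² = 68.51 − 41.9386 = 26.5714.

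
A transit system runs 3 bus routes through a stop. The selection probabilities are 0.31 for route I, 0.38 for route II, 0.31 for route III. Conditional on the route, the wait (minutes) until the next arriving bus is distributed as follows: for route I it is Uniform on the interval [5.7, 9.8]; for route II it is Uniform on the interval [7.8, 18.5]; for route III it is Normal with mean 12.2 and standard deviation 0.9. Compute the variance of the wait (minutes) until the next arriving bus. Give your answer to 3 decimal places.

9.755

Per component, I: μ=7.75, E[X²]=61.4633; II: μ=13.15, E[X²]=182.463; III: μ=12.2, E[X²]=149.65.
E[X] = 0.31·7.75 + 0.38·13.15 + 0.31·12.2 = 11.1815.
E[X²] = 0.31·61.4633 + 0.38·182.463 + 0.31·149.65 = 134.781.
Var(X) = E[X²] − (E[X])² = 134.781 − 125.026 = 9.75526.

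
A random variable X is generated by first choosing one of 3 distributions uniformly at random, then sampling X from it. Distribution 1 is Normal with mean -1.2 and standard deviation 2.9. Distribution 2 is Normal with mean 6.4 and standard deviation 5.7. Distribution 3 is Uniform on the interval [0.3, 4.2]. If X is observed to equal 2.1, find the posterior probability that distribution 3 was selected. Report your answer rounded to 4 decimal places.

Likelihoods f(2.1 | ·): 1: 0.0719997; 2: 0.0526571; 3: 0.25641.
Posterior ∝ prior × likelihood. Numerator for 3: 0.333333·0.25641 = 0.0854701.
Normalizing constant: 0.333333·0.0719997 + 0.333333·0.0526571 + 0.333333·0.25641 = 0.127022.
P(3 | observation) = 0.0854701 / 0.127022 = 0.672874.

0.6729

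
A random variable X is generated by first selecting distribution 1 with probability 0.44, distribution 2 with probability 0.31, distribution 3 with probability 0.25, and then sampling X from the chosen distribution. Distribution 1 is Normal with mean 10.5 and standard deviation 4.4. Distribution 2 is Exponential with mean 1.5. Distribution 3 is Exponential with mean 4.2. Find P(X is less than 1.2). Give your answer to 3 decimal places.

0.240

Conditional on each component, P(X < 1.2): 1: 0.0172732; 2: 0.550671; 3: 0.248523.
By total probability, P(X < 1.2) = 0.44·0.0172732 + 0.31·0.550671 + 0.25·0.248523 = 0.240439.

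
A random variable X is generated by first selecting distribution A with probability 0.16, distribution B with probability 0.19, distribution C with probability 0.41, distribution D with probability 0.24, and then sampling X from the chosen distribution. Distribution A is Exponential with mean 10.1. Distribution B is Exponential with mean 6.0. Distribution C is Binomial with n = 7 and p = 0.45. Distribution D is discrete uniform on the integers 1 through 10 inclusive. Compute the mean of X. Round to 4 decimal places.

Component means — A: 10.1; B: 6; C: 3.15; D: 5.5.
E[X] = 0.16·10.1 + 0.19·6 + 0.41·3.15 + 0.24·5.5 = 5.3675.

5.3675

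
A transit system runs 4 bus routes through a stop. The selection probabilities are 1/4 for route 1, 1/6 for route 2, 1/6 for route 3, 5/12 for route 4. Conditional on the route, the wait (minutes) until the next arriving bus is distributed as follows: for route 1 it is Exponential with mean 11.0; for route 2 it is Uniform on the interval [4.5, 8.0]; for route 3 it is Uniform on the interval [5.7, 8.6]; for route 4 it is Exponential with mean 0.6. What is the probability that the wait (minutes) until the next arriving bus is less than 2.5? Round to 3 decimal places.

0.461

Conditional on each route, P(X < 2.5): 1: 0.203297; 2: 0; 3: 0; 4: 0.984496.
By total probability, P(X < 2.5) = 0.25·0.203297 + 0.166667·0 + 0.166667·0 + 0.416667·0.984496 = 0.461031.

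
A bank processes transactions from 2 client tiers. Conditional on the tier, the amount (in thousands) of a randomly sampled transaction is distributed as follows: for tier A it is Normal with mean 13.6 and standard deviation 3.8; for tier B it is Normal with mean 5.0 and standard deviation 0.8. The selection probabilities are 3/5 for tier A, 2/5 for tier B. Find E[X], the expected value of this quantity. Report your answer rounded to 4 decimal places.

10.1600

Component means — A: 13.6; B: 5.
E[X] = 0.6·13.6 + 0.4·5 = 10.16.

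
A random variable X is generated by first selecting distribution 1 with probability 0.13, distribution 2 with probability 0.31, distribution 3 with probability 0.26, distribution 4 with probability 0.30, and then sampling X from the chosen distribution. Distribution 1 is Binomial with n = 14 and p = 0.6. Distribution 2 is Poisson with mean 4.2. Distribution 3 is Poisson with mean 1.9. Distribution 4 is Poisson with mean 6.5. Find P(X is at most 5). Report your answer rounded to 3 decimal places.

0.608

Conditional on each component, P(X ≤ 5): 1: 0.0583189; 2: 0.753143; 3: 0.986781; 4: 0.369041.
By total probability, P(X ≤ 5) = 0.13·0.0583189 + 0.31·0.753143 + 0.26·0.986781 + 0.3·0.369041 = 0.608331.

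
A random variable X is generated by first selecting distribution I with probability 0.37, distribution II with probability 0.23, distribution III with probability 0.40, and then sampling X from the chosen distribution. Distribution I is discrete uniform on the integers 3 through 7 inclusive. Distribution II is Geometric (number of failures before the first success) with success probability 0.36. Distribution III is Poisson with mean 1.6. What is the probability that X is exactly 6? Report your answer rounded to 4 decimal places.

0.0816

Conditional on each component, P(X = 6): I: 0.2; II: 0.024739; III: 0.00470453.
By total probability, P(X = 6) = 0.37·0.2 + 0.23·0.024739 + 0.4·0.00470453 = 0.0815718.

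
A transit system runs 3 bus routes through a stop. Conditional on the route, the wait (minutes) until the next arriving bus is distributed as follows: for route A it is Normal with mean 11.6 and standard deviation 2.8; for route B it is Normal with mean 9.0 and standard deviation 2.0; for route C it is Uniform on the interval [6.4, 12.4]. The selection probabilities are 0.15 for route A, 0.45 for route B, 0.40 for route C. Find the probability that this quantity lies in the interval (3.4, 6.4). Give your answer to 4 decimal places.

Conditional on each route, P(3.4 < X < 6.4): A: 0.0299428; B: 0.0942454; C: 0.
By total probability, P(3.4 < X < 6.4) = 0.15·0.0299428 + 0.45·0.0942454 + 0.4·0 = 0.0469018.

0.0469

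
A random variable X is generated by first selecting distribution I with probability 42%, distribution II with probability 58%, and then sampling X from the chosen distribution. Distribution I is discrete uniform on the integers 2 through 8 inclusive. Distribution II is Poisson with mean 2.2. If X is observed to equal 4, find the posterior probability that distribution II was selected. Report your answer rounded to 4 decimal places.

Likelihoods P(X=4 | ·): I: 0.142857; II: 0.108151.
Posterior ∝ prior × likelihood. Numerator for II: 0.58·0.108151 = 0.0627277.
Normalizing constant: 0.42·0.142857 + 0.58·0.108151 = 0.122728.
P(II | observation) = 0.0627277 / 0.122728 = 0.511113.

0.5111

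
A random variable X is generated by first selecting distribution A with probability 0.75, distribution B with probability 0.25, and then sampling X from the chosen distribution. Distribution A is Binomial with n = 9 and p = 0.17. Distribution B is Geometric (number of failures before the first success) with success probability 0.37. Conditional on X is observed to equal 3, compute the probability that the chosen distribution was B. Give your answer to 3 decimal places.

0.186

Likelihoods P(X=3 | ·): A: 0.134926; B: 0.0925174.
Posterior ∝ prior × likelihood. Numerator for B: 0.25·0.0925174 = 0.0231293.
Normalizing constant: 0.75·0.134926 + 0.25·0.0925174 = 0.124324.
P(B | observation) = 0.0231293 / 0.124324 = 0.186041.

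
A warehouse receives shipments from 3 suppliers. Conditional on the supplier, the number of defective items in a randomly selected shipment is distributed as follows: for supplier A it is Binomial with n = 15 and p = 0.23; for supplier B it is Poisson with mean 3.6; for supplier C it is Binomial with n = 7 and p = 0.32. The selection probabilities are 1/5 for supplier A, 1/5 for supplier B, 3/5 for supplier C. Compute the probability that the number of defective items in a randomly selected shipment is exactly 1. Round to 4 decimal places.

0.1703

Conditional on each supplier, P(X = 1): A: 0.0888565; B: 0.0983654; C: 0.221463.
By total probability, P(X = 1) = 0.2·0.0888565 + 0.2·0.0983654 + 0.6·0.221463 = 0.170322.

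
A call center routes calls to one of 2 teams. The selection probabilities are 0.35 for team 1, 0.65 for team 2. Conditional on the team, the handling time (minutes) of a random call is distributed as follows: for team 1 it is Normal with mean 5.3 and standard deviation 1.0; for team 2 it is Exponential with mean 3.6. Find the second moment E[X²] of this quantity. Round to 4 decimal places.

For each component E[X²] = Var + (mean)², giving 1: 29.09; 2: 25.92.
Overall E[X²] = 0.35·29.09 + 0.65·25.92 = 27.0295.

27.0295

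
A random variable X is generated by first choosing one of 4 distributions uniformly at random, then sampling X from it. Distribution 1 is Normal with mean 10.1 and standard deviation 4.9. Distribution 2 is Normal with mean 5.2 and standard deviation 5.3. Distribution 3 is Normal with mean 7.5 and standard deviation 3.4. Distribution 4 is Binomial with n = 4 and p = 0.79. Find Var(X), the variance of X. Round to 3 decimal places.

22.782

Per component, 1: μ=10.1, E[X²]=126.02; 2: μ=5.2, E[X²]=55.13; 3: μ=7.5, E[X²]=67.81; 4: μ=3.16, E[X²]=10.6492.
E[X] = 0.25·10.1 + 0.25·5.2 + 0.25·7.5 + 0.25·3.16 = 6.49.
E[X²] = 0.25·126.02 + 0.25·55.13 + 0.25·67.81 + 0.25·10.6492 = 64.9023.
Var(X) = E[X²] − (E[X])² = 64.9023 − 42.1201 = 22.7822.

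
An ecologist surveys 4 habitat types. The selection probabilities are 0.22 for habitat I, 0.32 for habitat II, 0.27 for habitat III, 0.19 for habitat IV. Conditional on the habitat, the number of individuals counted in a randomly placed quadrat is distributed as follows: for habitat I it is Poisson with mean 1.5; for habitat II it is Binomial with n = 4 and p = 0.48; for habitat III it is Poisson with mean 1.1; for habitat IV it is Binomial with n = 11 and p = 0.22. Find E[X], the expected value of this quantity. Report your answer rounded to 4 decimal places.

1.7012

Component means — I: 1.5; II: 1.92; III: 1.1; IV: 2.42.
E[X] = 0.22·1.5 + 0.32·1.92 + 0.27·1.1 + 0.19·2.42 = 1.7012.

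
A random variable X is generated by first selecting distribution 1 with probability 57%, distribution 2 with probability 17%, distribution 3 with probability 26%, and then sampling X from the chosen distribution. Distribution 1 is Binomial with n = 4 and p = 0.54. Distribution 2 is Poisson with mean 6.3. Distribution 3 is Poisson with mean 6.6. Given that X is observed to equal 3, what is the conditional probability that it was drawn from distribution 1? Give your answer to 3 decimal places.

0.846

Likelihoods P(X=3 | ·): 1: 0.289734; 2: 0.0765271; 3: 0.0651834.
Posterior ∝ prior × likelihood. Numerator for 1: 0.57·0.289734 = 0.165148.
Normalizing constant: 0.57·0.289734 + 0.17·0.0765271 + 0.26·0.0651834 = 0.195106.
P(1 | observation) = 0.165148 / 0.195106 = 0.846456.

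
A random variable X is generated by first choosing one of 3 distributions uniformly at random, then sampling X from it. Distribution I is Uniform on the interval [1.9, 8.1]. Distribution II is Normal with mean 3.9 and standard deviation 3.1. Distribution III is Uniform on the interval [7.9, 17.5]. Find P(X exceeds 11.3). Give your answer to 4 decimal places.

Conditional on each component, P(X > 11.3): I: 0; II: 0.00849101; III: 0.645833.
By total probability, P(X > 11.3) = 0.333333·0 + 0.333333·0.00849101 + 0.333333·0.645833 = 0.218108.

0.2181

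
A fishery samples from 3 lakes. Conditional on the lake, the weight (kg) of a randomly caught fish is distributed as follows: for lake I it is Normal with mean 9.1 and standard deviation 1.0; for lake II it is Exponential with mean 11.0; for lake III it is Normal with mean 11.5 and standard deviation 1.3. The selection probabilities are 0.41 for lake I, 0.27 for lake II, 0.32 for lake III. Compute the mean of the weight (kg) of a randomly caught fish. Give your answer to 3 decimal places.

10.381

Component means — I: 9.1; II: 11; III: 11.5.
E[X] = 0.41·9.1 + 0.27·11 + 0.32·11.5 = 10.381.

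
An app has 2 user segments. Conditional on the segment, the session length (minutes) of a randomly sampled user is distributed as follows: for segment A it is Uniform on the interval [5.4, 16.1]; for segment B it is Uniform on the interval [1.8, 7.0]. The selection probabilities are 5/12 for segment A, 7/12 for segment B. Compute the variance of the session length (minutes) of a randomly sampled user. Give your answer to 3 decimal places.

Per component, A: μ=10.75, E[X²]=125.103; B: μ=4.4, E[X²]=21.6133.
E[X] = 0.416667·10.75 + 0.583333·4.4 = 7.04583.
E[X²] = 0.416667·125.103 + 0.583333·21.6133 = 64.7342.
Var(X) = E[X²] − (E[X])² = 64.7342 − 49.6438 = 15.0904.

15.090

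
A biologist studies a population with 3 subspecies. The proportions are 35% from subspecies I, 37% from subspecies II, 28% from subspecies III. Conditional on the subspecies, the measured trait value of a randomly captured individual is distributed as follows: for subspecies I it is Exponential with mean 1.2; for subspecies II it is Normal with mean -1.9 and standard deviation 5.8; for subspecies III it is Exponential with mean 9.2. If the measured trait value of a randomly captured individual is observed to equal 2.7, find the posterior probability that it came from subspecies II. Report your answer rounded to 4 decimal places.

0.2580

Likelihoods f(2.7 | ·): I: 0.0878327; II: 0.050222; III: 0.0810506.
Posterior ∝ prior × likelihood. Numerator for II: 0.37·0.050222 = 0.0185821.
Normalizing constant: 0.35·0.0878327 + 0.37·0.050222 + 0.28·0.0810506 = 0.0720177.
P(II | observation) = 0.0185821 / 0.0720177 = 0.258022.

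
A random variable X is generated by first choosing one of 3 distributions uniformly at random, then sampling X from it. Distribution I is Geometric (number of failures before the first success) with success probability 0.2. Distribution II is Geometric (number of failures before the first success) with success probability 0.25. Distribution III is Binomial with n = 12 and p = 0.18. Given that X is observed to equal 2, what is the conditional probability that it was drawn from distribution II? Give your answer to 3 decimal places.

0.250

Likelihoods P(X=2 | ·): I: 0.128; II: 0.140625; III: 0.293919.
Posterior ∝ prior × likelihood. Numerator for II: 0.333333·0.140625 = 0.046875.
Normalizing constant: 0.333333·0.128 + 0.333333·0.140625 + 0.333333·0.293919 = 0.187515.
P(II | observation) = 0.046875 / 0.187515 = 0.249981.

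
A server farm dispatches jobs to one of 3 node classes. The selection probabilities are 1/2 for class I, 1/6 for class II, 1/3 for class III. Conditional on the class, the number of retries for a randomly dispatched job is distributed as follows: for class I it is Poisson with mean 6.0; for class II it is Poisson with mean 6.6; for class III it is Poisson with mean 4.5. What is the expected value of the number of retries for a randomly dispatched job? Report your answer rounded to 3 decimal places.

Component means — I: 6; II: 6.6; III: 4.5.
E[X] = 0.5·6 + 0.166667·6.6 + 0.333333·4.5 = 5.6.

5.600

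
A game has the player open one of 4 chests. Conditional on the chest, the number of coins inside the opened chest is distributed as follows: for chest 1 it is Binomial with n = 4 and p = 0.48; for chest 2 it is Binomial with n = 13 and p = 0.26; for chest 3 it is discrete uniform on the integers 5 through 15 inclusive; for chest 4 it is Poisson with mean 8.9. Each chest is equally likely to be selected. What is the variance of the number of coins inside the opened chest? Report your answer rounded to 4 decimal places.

Per component, 1: μ=1.92, E[X²]=4.6848; 2: μ=3.38, E[X²]=13.9256; 3: μ=10, E[X²]=110; 4: μ=8.9, E[X²]=88.11.
E[X] = 0.25·1.92 + 0.25·3.38 + 0.25·10 + 0.25·8.9 = 6.05.
E[X²] = 0.25·4.6848 + 0.25·13.9256 + 0.25·110 + 0.25·88.11 = 54.1801.
Var(X) = E[X²] − (E[X])² = 54.1801 − 36.6025 = 17.5776.

17.5776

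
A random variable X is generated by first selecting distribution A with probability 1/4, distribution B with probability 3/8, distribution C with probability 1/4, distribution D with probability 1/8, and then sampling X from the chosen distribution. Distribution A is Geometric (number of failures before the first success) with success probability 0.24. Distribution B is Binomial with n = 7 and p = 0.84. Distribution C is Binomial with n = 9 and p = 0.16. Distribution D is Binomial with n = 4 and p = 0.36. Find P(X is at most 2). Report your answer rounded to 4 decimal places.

0.4581

Conditional on each component, P(X ≤ 2): A: 0.561024; B: 0.00165507; C: 0.837112; D: 0.863764.
By total probability, P(X ≤ 2) = 0.25·0.561024 + 0.375·0.00165507 + 0.25·0.837112 + 0.125·0.863764 = 0.458125.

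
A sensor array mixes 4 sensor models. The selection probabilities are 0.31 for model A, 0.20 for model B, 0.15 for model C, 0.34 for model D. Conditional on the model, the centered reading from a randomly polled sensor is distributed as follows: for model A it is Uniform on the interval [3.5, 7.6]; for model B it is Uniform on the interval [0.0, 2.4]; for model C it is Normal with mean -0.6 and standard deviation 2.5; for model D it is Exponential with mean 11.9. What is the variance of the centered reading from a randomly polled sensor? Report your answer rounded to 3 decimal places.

72.648

Per component, A: μ=5.55, E[X²]=32.2033; B: μ=1.2, E[X²]=1.92; C: μ=-0.6, E[X²]=6.61; D: μ=11.9, E[X²]=283.22.
E[X] = 0.31·5.55 + 0.2·1.2 + 0.15·-0.6 + 0.34·11.9 = 5.9165.
E[X²] = 0.31·32.2033 + 0.2·1.92 + 0.15·6.61 + 0.34·283.22 = 107.653.
Var(X) = E[X²] − (E[X])² = 107.653 − 35.005 = 72.6484.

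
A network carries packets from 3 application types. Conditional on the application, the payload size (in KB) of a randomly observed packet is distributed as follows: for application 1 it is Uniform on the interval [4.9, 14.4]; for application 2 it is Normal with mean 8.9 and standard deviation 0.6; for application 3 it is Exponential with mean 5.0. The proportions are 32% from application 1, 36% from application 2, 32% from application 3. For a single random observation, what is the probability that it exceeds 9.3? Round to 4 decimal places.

0.3125

Conditional on each application, P(X > 9.3): 1: 0.536842; 2: 0.252493; 3: 0.155673.
By total probability, P(X > 9.3) = 0.32·0.536842 + 0.36·0.252493 + 0.32·0.155673 = 0.312502.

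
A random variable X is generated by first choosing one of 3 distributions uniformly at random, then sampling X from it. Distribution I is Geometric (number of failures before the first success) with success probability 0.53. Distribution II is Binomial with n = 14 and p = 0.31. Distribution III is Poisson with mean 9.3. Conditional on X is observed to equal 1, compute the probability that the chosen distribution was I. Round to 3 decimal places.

Likelihoods P(X=1 | ·): I: 0.2491; II: 0.0348761; III: 0.000850245.
Posterior ∝ prior × likelihood. Numerator for I: 0.333333·0.2491 = 0.0830333.
Normalizing constant: 0.333333·0.2491 + 0.333333·0.0348761 + 0.333333·0.000850245 = 0.0949421.
P(I | observation) = 0.0830333 / 0.0949421 = 0.874568.

0.875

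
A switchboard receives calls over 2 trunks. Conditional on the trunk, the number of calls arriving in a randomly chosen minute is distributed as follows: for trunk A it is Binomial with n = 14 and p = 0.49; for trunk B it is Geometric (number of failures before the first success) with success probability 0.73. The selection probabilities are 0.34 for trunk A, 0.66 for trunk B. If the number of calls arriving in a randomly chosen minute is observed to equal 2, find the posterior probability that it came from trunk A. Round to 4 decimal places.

Likelihoods P(X=2 | ·): A: 0.00676512; B: 0.053217.
Posterior ∝ prior × likelihood. Numerator for A: 0.34·0.00676512 = 0.00230014.
Normalizing constant: 0.34·0.00676512 + 0.66·0.053217 = 0.0374234.
P(A | observation) = 0.00230014 / 0.0374234 = 0.0614627.

0.0615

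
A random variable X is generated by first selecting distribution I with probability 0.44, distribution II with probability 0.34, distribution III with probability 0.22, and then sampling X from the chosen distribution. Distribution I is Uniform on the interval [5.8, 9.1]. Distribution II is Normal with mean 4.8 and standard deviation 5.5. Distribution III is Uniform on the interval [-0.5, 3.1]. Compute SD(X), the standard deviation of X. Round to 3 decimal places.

Per component, I: μ=7.45, E[X²]=56.41; II: μ=4.8, E[X²]=53.29; III: μ=1.3, E[X²]=2.77.
E[X] = 0.44·7.45 + 0.34·4.8 + 0.22·1.3 = 5.196.
E[X²] = 0.44·56.41 + 0.34·53.29 + 0.22·2.77 = 43.5484.
Var(X) = E[X²] − (E[X])² = 43.5484 − 26.9984 = 16.55.
SD(X) = √16.55 = 4.06817.

4.068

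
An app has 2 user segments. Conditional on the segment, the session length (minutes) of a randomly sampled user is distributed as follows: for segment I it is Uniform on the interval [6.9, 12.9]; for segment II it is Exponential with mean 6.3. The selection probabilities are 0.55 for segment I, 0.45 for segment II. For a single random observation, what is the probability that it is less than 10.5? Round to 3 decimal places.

0.695

Conditional on each segment, P(X < 10.5): I: 0.6; II: 0.811124.
By total probability, P(X < 10.5) = 0.55·0.6 + 0.45·0.811124 = 0.695006.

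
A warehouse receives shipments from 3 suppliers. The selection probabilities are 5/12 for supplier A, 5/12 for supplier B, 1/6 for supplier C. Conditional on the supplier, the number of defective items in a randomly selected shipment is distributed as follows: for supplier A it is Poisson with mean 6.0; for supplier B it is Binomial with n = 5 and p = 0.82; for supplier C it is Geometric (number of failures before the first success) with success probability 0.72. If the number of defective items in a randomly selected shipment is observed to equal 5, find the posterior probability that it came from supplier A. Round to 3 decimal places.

Likelihoods P(X=5 | ·): A: 0.160623; B: 0.37074; C: 0.00123915.
Posterior ∝ prior × likelihood. Numerator for A: 0.416667·0.160623 = 0.0669263.
Normalizing constant: 0.416667·0.160623 + 0.416667·0.37074 + 0.166667·0.00123915 = 0.221608.
P(A | observation) = 0.0669263 / 0.221608 = 0.302003.

0.302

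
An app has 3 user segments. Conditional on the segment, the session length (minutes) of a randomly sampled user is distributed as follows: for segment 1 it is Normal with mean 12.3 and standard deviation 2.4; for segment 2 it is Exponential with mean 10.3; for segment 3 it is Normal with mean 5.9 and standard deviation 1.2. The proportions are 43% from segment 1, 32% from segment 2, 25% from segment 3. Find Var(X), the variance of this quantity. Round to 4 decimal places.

43.2880

Per component, 1: μ=12.3, E[X²]=157.05; 2: μ=10.3, E[X²]=212.18; 3: μ=5.9, E[X²]=36.25.
E[X] = 0.43·12.3 + 0.32·10.3 + 0.25·5.9 = 10.06.
E[X²] = 0.43·157.05 + 0.32·212.18 + 0.25·36.25 = 144.492.
Var(X) = E[X²] − (E[X])² = 144.492 − 101.204 = 43.288.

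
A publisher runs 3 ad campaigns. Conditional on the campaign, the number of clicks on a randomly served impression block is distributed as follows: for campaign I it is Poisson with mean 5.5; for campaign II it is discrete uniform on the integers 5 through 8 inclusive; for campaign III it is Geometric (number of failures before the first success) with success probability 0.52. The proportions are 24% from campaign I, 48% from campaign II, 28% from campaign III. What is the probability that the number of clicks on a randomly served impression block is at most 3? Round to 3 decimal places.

Conditional on each campaign, P(X ≤ 3): I: 0.201699; II: 0; III: 0.946916.
By total probability, P(X ≤ 3) = 0.24·0.201699 + 0.48·0 + 0.28·0.946916 = 0.313544.

0.314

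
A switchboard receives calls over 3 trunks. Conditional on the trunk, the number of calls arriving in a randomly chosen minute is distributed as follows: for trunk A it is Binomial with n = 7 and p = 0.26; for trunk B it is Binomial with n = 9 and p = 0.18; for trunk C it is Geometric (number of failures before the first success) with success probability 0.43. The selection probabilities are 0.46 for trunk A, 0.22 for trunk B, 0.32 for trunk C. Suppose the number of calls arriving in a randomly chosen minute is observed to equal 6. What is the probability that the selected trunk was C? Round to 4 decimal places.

0.8134

Likelihoods P(X=6 | ·): A: 0.00160018; B: 0.00157527; C: 0.0147475.
Posterior ∝ prior × likelihood. Numerator for C: 0.32·0.0147475 = 0.00471919.
Normalizing constant: 0.46·0.00160018 + 0.22·0.00157527 + 0.32·0.0147475 = 0.00580184.
P(C | observation) = 0.00471919 / 0.00580184 = 0.813396.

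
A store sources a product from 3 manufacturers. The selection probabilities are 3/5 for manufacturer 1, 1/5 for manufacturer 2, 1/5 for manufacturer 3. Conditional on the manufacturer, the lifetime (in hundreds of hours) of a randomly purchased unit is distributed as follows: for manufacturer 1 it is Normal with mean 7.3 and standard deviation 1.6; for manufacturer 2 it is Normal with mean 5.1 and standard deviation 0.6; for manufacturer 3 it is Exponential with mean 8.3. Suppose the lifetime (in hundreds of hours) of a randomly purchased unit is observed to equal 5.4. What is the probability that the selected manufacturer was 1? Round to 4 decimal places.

Likelihoods f(5.4 | ·): 1: 0.123191; 2: 0.586776; 3: 0.0628592.
Posterior ∝ prior × likelihood. Numerator for 1: 0.6·0.123191 = 0.0739145.
Normalizing constant: 0.6·0.123191 + 0.2·0.586776 + 0.2·0.0628592 = 0.203841.
P(1 | observation) = 0.0739145 / 0.203841 = 0.362608.

0.3626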